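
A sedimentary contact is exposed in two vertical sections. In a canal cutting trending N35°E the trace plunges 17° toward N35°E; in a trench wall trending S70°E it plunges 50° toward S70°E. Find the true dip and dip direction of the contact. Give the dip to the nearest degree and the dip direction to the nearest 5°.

The two traces are lines in the plane: v₁ = (sin 35°·cos 17°, cos 35°·cos 17°, −sin 17°), v₂ = (sin 110°·cos 50°, cos 110°·cos 50°, −sin 50°).
The plane normal is n = v₁ × v₂ ∝ (0.664, -0.244, 0.594).
Dip δ = arctan(|n_h|/n_z) = arctan(0.708/0.594) = 50.0°.
Dip direction = atan2(0.664, -0.244) = 110° (azimuth of n's horizontal projection).

true dip 50°, dip direction 110°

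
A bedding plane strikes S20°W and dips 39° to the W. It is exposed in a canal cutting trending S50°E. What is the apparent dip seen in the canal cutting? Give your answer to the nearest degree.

The strike is S20°W and the section trends S50°E; the acute angle between them is β = 70°.
tan(apparent dip) = tan 39° · sin 70° = 0.7609
apparent dip = arctan 0.7609 = 37.27°

37°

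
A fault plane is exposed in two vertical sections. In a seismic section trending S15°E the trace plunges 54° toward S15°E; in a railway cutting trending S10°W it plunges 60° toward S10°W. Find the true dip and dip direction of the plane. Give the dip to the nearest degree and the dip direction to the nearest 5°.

true dip 61°, dip direction 205°

Represent each trace as a vector plunging at its apparent dip toward its trend (east-north-up frame): v₁ = (0.152, -0.568, -0.809), v₂ = (-0.087, -0.492, -0.866).
The plane normal is n = v₁ × v₂ ∝ (-0.093, -0.202, 0.124).
tan δ = √(n_x²+n_y²)/n_z = 0.223/0.124, so δ = 60.8°.
Dip direction = atan2(-0.093, -0.202) = 205° (azimuth of n's horizontal projection).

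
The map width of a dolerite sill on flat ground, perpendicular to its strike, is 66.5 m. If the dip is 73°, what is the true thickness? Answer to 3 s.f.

True thickness t = w · sin(dip) = 66.5 × sin 73°
t = 66.5 × 0.9563 = 63.594 m

63.6 m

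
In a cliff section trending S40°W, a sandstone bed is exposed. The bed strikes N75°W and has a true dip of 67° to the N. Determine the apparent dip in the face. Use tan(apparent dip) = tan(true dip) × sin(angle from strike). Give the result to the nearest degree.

65°

Angle between strike (N75°W) and section (S40°W): β = 65°.
tan α = tan 67° × sin 65° = 2.3559 × 0.9063 = 2.1351
α = arctan(2.1351) = 64.90°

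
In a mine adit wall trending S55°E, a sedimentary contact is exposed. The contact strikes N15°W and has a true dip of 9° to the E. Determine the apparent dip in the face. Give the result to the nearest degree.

Angle between strike (N15°W) and section (S55°E): β = 40°.
tan(apparent dip) = tan 9° · sin 40° = 0.1018
α = arctan(0.1018) = 5.81°

6°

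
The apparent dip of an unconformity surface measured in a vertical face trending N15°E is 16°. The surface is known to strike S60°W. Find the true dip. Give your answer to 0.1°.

22.1°

The section is 45° from the strike.
tan(true dip) = tan 16° / sin 45° = 0.4055
true dip = arctan 0.4055 = 22.07°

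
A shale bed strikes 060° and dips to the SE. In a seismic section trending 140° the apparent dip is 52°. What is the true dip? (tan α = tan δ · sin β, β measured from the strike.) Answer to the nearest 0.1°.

β = acute angle between strike 060° and section 140° = 80°.
tan δ = tan α / sin β = tan 52° / sin 80° = 1.2799 / 0.9848 = 1.2997
δ = arctan(1.2997) = 52.42°

52.4°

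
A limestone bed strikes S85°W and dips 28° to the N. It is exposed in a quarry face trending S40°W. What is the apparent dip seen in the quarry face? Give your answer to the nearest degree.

The section lies 45° from the strike.
tan(apparent dip) = tan 28° · sin 45° = 0.3760
apparent dip = arctan 0.3760 = 20.61°

21°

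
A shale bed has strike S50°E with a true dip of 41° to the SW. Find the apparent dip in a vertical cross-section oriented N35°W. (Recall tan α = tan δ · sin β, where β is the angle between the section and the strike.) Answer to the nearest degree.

13°

Angle between strike (S50°E) and section (N35°W): β = 15°.
tan α = tan 41° × sin 15° = 0.8693 × 0.2588 = 0.2250
α = arctan(0.2250) = 12.68°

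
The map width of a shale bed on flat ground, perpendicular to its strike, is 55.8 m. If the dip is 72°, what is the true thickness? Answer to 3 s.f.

53.1 m

True thickness t = w · sin(dip) = 55.8 × sin 72°
t = 55.8 × 0.9511 = 53.069 m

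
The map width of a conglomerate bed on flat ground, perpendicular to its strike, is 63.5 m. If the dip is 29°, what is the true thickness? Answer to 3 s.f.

True thickness t = w · sin(dip) = 63.5 × sin 29°
t = 63.5 × 0.4848 = 30.785 m

30.8 m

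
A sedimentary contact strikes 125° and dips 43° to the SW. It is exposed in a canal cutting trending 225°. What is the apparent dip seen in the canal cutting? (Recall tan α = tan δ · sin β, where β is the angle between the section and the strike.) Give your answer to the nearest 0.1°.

42.6°

The section lies 80° from the strike.
tan(apparent dip) = tan 43° · sin 80° = 0.9183
α = arctan(0.9183) = 42.56°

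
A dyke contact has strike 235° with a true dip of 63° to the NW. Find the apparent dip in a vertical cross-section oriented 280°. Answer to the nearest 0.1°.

The section lies 45° from the strike.
tan α = tan 63° × sin 45° = 1.9626 × 0.7071 = 1.3878
apparent dip = arctan 1.3878 = 54.22°

54.2°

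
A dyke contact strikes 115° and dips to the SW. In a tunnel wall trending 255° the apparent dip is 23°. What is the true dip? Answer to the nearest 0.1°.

β = acute angle between strike 115° and section 255° = 40°.
tan(true dip) = tan 23° / sin 40° = 0.6604
true dip = arctan 0.6604 = 33.44°

33.4°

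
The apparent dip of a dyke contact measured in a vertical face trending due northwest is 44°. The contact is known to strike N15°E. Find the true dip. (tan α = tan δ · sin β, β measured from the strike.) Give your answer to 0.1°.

β = acute angle between strike N15°E and section due northwest = 60°.
tan δ = tan α / sin β = tan 44° / sin 60° = 0.9657 / 0.8660 = 1.1151
δ = arctan(1.1151) = 48.11°

48.1°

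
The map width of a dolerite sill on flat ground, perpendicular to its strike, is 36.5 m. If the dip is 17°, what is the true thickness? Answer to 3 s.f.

True thickness t = w · sin(dip) = 36.5 × sin 17°
t = 36.5 × 0.2924 = 10.672 m

10.7 m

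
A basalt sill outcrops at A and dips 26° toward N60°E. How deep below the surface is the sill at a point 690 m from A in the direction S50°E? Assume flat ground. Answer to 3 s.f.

115 m

The hole lies 70° from the dip direction, so the down-dip offset is 690 × cos 70° = 235.99 m.
Depth = down-dip offset × tan(dip) = 235.99 × tan 26° = 235.99 × 0.4877
Depth = 115.10 m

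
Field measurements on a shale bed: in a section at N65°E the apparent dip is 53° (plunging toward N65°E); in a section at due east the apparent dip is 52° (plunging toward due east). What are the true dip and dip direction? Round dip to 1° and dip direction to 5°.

true dip 53°, dip direction 075°

Each apparent-dip line lies in the plane. As unit vectors (x east, y north, z up), v₁ plunges 53°→N65°E and v₂ plunges 52°→due east.
The plane normal is n = v₁ × v₂ ∝ (0.200, 0.062, 0.157).
True dip = arccos(n_z / |n|) = arccos(0.5982) = 53.3°.
Dip direction = azimuth of (n_x, n_y) = atan2(0.200, 0.062) = 73°.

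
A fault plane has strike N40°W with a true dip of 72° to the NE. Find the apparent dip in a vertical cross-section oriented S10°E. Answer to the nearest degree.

57°

Angle between strike (N40°W) and section (S10°E): β = 30°.
tan(apparent dip) = tan 72° · sin 30° = 1.5388
apparent dip = arctan 1.5388 = 56.98°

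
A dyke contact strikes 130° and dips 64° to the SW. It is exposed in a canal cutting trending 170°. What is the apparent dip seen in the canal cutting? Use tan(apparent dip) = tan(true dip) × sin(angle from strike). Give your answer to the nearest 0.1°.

52.8°

The section lies 40° from the strike.
tan α = tan 64° × sin 40° = 2.0503 × 0.6428 = 1.3179
apparent dip = arctan 1.3179 = 52.81°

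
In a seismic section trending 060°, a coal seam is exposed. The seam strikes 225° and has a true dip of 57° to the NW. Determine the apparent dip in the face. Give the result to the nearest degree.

22°

The strike is 225° and the section trends 060°; the acute angle between them is β = 15°.
tan(apparent dip) = tan 57° · sin 15° = 0.3985
apparent dip = arctan 0.3985 = 21.73°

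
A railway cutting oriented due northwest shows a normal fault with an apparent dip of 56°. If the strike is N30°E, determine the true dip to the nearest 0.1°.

β = acute angle between strike N30°E and section due northwest = 75°.
tan(true dip) = tan 56° / sin 75° = 1.5349
true dip = arctan 1.5349 = 56.91°

56.9°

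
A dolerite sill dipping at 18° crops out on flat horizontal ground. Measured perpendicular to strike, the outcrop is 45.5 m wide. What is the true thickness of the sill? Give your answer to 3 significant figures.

True thickness t = w · sin(dip) = 45.5 × sin 18°
t = 45.5 × 0.3090 = 14.060 m

14.1 m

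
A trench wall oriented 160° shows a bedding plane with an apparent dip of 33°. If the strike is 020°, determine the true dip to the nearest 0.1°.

45.3°

β = acute angle between strike 020° and section 160° = 40°.
tan(true dip) = tan 33° / sin 40° = 1.0103
true dip = arctan 1.0103 = 45.29°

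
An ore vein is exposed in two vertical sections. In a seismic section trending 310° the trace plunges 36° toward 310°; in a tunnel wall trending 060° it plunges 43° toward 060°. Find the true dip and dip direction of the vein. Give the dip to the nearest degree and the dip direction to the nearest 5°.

The two traces are lines in the plane: v₁ = (sin 310°·cos 36°, cos 310°·cos 36°, −sin 36°), v₂ = (sin 60°·cos 43°, cos 60°·cos 43°, −sin 43°).
The plane normal is n = v₁ × v₂ ∝ (0.140, 0.795, 0.556).
Dip δ = arctan(|n_h|/n_z) = arctan(0.807/0.556) = 55.4°.
Dip direction = atan2(0.140, 0.795) = 10° (azimuth of n's horizontal projection).

true dip 55°, dip direction 010°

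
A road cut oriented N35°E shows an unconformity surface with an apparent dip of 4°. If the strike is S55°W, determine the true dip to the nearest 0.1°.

11.6°

The section is 20° from the strike.
tan(true dip) = tan 4° / sin 20° = 0.2045
δ = arctan(0.2045) = 11.56°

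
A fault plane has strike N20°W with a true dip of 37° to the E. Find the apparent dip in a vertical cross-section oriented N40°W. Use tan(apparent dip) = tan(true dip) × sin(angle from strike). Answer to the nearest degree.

14°

The strike is N20°W and the section trends N40°W; the acute angle between them is β = 20°.
tan(apparent dip) = tan 37° · sin 20° = 0.2577
apparent dip = arctan 0.2577 = 14.45°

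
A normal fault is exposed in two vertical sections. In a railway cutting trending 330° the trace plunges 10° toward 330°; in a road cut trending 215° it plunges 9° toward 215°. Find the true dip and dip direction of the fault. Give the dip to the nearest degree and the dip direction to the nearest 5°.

Each apparent-dip line lies in the plane. As unit vectors (x east, y north, z up), v₁ plunges 10°→330° and v₂ plunges 9°→215°.
n = v₁ × v₂ = (-0.274, 0.021, 0.882) (taken with n_z > 0).
True dip = arccos(n_z / |n|) = arccos(0.9547) = 17.3°.
The horizontal component of n points toward azimuth atan2(n_x, n_y) = 274°, the dip direction.

true dip 17°, dip direction 275°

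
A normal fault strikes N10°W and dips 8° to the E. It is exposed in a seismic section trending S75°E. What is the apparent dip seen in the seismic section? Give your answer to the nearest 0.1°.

Angle between strike (N10°W) and section (S75°E): β = 65°.
tan(apparent dip) = tan 8° · sin 65° = 0.1274
apparent dip = arctan 0.1274 = 7.26°

7.3°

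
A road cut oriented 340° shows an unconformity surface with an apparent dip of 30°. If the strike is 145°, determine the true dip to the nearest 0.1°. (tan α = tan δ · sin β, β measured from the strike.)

65.9°

β = acute angle between strike 145° and section 340° = 15°.
tan(true dip) = tan 30° / sin 15° = 2.2307
true dip = arctan 2.2307 = 65.85°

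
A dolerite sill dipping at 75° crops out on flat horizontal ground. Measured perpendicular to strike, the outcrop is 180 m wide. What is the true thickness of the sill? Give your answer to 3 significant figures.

174 m

True thickness t = w · sin(dip) = 180 × sin 75°
t = 180 × 0.9659 = 173.867 m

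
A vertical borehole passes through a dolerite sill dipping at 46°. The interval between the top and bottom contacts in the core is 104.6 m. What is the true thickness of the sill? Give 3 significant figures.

72.7 m

True thickness t = h · cos(dip) = 104.6 × cos 46°
t = 104.6 × 0.6947 = 72.661 m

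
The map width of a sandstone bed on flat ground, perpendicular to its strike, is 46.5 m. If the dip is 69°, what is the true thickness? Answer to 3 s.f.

True thickness t = w · sin(dip) = 46.5 × sin 69°
t = 46.5 × 0.9336 = 43.411 m

43.4 m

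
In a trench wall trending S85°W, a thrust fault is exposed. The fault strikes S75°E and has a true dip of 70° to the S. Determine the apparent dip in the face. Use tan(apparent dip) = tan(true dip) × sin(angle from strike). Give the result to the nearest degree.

43°

The strike is S75°E and the section trends S85°W; the acute angle between them is β = 20°.
tan(apparent dip) = tan 70° · sin 20° = 0.9397
apparent dip = arctan 0.9397 = 43.22°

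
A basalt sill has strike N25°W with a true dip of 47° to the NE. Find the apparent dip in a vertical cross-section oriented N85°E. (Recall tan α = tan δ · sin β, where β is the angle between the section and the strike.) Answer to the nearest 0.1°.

Angle between strike (N25°W) and section (N85°E): β = 70°.
tan(apparent dip) = tan 47° · sin 70° = 1.0077
apparent dip = arctan 1.0077 = 45.22°

45.2°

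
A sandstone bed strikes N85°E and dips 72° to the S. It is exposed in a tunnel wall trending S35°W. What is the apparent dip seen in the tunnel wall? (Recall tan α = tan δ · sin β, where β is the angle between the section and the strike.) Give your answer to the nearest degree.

The section lies 50° from the strike.
tan α = tan 72° × sin 50° = 3.0777 × 0.7660 = 2.3576
apparent dip = arctan 2.3576 = 67.02°

67°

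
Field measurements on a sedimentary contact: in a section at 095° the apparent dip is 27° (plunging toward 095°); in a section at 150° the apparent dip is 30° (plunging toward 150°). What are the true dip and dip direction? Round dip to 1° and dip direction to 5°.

true dip 32°, dip direction 130°

Represent each trace as a vector plunging at its apparent dip toward its trend (east-north-up frame): v₁ = (0.888, -0.078, -0.454), v₂ = (0.433, -0.750, -0.500).
Cross product v₁ × v₂ gives the pole to the plane: n ∝ (0.302, -0.247, 0.632).
tan δ = √(n_x²+n_y²)/n_z = 0.390/0.632, so δ = 31.7°.
Dip direction = azimuth of (n_x, n_y) = atan2(0.302, -0.247) = 129°.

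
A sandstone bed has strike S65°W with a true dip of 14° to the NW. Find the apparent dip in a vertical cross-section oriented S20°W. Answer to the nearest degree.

10°

The strike is S65°W and the section trends S20°W; the acute angle between them is β = 45°.
tan(apparent dip) = tan 14° · sin 45° = 0.1763
apparent dip = arctan 0.1763 = 10.00°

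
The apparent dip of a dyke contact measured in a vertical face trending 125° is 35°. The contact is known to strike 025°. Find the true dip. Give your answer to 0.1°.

The section is 80° from the strike.
tan(true dip) = tan 35° / sin 80° = 0.7110
δ = arctan(0.7110) = 35.41°

35.4°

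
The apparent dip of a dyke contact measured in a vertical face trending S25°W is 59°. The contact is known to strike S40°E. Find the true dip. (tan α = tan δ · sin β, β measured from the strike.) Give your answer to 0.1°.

61.4°

β = acute angle between strike S40°E and section S25°W = 65°.
tan(true dip) = tan 59° / sin 65° = 1.8363
δ = arctan(1.8363) = 61.43°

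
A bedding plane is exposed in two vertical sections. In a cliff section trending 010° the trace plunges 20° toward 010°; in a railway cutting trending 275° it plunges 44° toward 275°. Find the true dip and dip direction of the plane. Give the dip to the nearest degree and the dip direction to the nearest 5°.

true dip 47°, dip direction 300°

Represent each trace as a vector plunging at its apparent dip toward its trend (east-north-up frame): v₁ = (0.163, 0.925, -0.342), v₂ = (-0.717, 0.063, -0.695).
n = v₁ × v₂ = (-0.621, 0.358, 0.673) (taken with n_z > 0).
tan δ = √(n_x²+n_y²)/n_z = 0.717/0.673, so δ = 46.8°.
Dip direction = azimuth of (n_x, n_y) = atan2(-0.621, 0.358) = 300°.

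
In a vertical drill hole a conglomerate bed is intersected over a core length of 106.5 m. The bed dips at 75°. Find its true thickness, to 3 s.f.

True thickness t = h · cos(dip) = 106.5 × cos 75°
t = 106.5 × 0.2588 = 27.564 m

27.6 m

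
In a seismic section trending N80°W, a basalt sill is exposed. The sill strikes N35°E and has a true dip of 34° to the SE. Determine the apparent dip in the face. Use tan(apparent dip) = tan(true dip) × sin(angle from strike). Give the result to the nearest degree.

31°

The section lies 65° from the strike.
tan α = tan 34° × sin 65° = 0.6745 × 0.9063 = 0.6113
α = arctan(0.6113) = 31.44°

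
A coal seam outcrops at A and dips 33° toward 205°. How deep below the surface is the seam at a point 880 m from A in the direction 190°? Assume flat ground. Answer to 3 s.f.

The hole lies 15° from the dip direction, so the down-dip offset is 880 × cos 15° = 850.01 m.
Depth = down-dip offset × tan(dip) = 850.01 × tan 33° = 850.01 × 0.6494
Depth = 552.01 m

552 m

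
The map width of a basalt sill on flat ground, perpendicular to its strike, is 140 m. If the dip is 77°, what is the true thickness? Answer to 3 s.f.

True thickness t = w · sin(dip) = 140 × sin 77°
t = 140 × 0.9744 = 136.412 m

136 m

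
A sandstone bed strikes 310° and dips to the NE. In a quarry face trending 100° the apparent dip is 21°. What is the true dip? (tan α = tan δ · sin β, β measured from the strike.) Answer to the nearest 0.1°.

β = acute angle between strike 310° and section 100° = 30°.
tan(true dip) = tan 21° / sin 30° = 0.7677
true dip = arctan 0.7677 = 37.51°

37.5°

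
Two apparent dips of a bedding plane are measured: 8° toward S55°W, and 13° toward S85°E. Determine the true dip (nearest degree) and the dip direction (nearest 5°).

true dip 29°, dip direction 160°

Each apparent-dip line lies in the plane. As unit vectors (x east, y north, z up), v₁ plunges 8°→S55°W and v₂ plunges 13°→S85°E.
n = v₁ × v₂ = (0.116, -0.318, 0.620) (taken with n_z > 0).
True dip = arccos(n_z / |n|) = arccos(0.8780) = 28.6°.
The horizontal component of n points toward azimuth atan2(n_x, n_y) = 160°, the dip direction.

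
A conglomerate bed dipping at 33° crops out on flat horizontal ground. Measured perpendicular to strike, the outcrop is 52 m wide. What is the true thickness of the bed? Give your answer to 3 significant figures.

True thickness t = w · sin(dip) = 52 × sin 33°
t = 52 × 0.5446 = 28.321 m

28.3 m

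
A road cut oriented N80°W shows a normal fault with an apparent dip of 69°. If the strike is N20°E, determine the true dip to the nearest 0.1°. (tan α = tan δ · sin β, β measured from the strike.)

β = acute angle between strike N20°E and section N80°W = 80°.
tan(true dip) = tan 69° / sin 80° = 2.6453
δ = arctan(2.6453) = 69.29°

69.3°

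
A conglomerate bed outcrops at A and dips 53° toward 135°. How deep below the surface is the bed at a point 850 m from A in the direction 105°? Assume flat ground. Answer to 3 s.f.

The hole lies 30° from the dip direction, so the down-dip offset is 850 × cos 30° = 736.12 m.
Depth = down-dip offset × tan(dip) = 736.12 × tan 53° = 736.12 × 1.3270
Depth = 976.87 m

977 m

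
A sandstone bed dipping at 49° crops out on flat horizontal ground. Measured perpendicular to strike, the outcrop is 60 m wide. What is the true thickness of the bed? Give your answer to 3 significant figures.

45.3 m

True thickness t = w · sin(dip) = 60 × sin 49°
t = 60 × 0.7547 = 45.283 m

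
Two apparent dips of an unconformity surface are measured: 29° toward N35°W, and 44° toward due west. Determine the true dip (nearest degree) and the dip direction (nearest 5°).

true dip 44°, dip direction 270°

Represent each trace as a vector plunging at its apparent dip toward its trend (east-north-up frame): v₁ = (-0.502, 0.716, -0.485), v₂ = (-0.719, -0.000, -0.695).
n = v₁ × v₂ = (-0.498, 0.000, 0.515) (taken with n_z > 0).
Dip δ = arctan(|n_h|/n_z) = arctan(0.498/0.515) = 44.0°.
The horizontal component of n points toward azimuth atan2(n_x, n_y) = 270°, the dip direction.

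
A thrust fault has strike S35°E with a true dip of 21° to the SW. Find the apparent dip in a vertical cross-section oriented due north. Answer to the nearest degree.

Angle between strike (S35°E) and section (due north): β = 35°.
tan(apparent dip) = tan 21° · sin 35° = 0.2202
α = arctan(0.2202) = 12.42°

12°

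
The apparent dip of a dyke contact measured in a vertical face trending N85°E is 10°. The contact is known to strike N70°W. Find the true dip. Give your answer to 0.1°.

22.6°

The section is 25° from the strike.
tan(true dip) = tan 10° / sin 25° = 0.4172
true dip = arctan 0.4172 = 22.65°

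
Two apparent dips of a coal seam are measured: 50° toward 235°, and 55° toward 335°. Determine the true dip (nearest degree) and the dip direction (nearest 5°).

Represent each trace as a vector plunging at its apparent dip toward its trend (east-north-up frame): v₁ = (-0.527, -0.369, -0.766), v₂ = (-0.242, 0.520, -0.819).
The plane normal is n = v₁ × v₂ ∝ (-0.700, 0.246, 0.363).
True dip = arccos(n_z / |n|) = arccos(0.4395) = 63.9°.
The horizontal component of n points toward azimuth atan2(n_x, n_y) = 289°, the dip direction.

true dip 64°, dip direction 290°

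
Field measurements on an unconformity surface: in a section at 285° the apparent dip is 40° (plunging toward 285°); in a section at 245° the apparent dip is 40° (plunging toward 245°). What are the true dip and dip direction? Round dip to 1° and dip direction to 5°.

true dip 42°, dip direction 265°

Each apparent-dip line lies in the plane. As unit vectors (x east, y north, z up), v₁ plunges 40°→285° and v₂ plunges 40°→245°.
The plane normal is n = v₁ × v₂ ∝ (-0.336, -0.029, 0.377).
True dip = arccos(n_z / |n|) = arccos(0.7459) = 41.8°.
Dip direction = azimuth of (n_x, n_y) = atan2(-0.336, -0.029) = 265°.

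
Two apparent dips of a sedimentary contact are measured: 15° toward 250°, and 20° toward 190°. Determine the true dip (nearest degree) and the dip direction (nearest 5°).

true dip 21°, dip direction 205°

The two traces are lines in the plane: v₁ = (sin 250°·cos 15°, cos 250°·cos 15°, −sin 15°), v₂ = (sin 190°·cos 20°, cos 190°·cos 20°, −sin 20°).
The plane normal is n = v₁ × v₂ ∝ (-0.127, -0.268, 0.786).
tan δ = √(n_x²+n_y²)/n_z = 0.297/0.786, so δ = 20.7°.
The horizontal component of n points toward azimuth atan2(n_x, n_y) = 205°, the dip direction.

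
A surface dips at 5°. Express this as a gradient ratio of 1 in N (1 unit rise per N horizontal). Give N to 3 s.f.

1 in 11.4

1 : N means tan θ = 1/N, so N = 1/tan 5° = 1/0.0875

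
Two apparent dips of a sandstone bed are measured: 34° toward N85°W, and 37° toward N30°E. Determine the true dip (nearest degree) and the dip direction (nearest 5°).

true dip 53°, dip direction 335°

Represent each trace as a vector plunging at its apparent dip toward its trend (east-north-up frame): v₁ = (-0.826, 0.072, -0.559), v₂ = (0.399, 0.692, -0.602).
Cross product v₁ × v₂ gives the pole to the plane: n ∝ (-0.343, 0.720, 0.600).
Dip δ = arctan(|n_h|/n_z) = arctan(0.798/0.600) = 53.1°.
Dip direction = atan2(-0.343, 0.720) = 335° (azimuth of n's horizontal projection).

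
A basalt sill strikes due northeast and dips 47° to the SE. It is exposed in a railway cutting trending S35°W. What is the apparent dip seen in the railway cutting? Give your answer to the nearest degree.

Angle between strike (due northeast) and section (S35°W): β = 10°.
tan(apparent dip) = tan 47° · sin 10° = 0.1862
α = arctan(0.1862) = 10.55°

11°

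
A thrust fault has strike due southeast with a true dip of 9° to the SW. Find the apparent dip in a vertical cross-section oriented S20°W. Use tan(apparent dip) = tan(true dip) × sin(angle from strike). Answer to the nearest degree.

The section lies 65° from the strike.
tan(apparent dip) = tan 9° · sin 65° = 0.1435
α = arctan(0.1435) = 8.17°

8°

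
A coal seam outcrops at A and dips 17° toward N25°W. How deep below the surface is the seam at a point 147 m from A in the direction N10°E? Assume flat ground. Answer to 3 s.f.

The hole lies 35° from the dip direction, so the down-dip offset is 147 × cos 35° = 120.42 m.
Depth = down-dip offset × tan(dip) = 120.42 × tan 17° = 120.42 × 0.3057
Depth = 36.81 m

36.8 m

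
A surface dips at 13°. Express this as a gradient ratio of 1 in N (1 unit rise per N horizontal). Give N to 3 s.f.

1 : N means tan θ = 1/N, so N = 1/tan 13° = 1/0.2309

1 in 4.33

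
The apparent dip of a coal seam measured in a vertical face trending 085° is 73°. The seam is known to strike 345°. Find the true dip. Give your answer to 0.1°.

73.2°

β = acute angle between strike 345° and section 085° = 80°.
tan(true dip) = tan 73° / sin 80° = 3.3213
true dip = arctan 3.3213 = 73.24°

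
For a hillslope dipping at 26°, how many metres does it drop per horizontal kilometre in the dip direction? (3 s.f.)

488 m

drop per km = 1000 × tan 26° = 1000 × 0.4877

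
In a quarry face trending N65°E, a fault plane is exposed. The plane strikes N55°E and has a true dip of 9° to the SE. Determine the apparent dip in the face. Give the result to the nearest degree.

2°

The section lies 10° from the strike.
tan(apparent dip) = tan 9° · sin 10° = 0.0275
apparent dip = arctan 0.0275 = 1.58°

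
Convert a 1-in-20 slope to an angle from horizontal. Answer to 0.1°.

tan θ = 1/20 = 0.0500
θ = arctan(0.0500) = 2.86°

2.9°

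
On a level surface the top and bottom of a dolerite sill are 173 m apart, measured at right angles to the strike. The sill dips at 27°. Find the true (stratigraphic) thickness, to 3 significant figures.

78.5 m

True thickness t = w · sin(dip) = 173 × sin 27°
t = 173 × 0.4540 = 78.540 m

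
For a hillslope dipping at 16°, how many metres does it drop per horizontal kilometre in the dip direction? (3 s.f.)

287 m

drop per km = 1000 × tan 16° = 1000 × 0.2867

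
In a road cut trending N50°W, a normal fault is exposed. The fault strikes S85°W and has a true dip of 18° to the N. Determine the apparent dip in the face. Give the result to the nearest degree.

13°

The section lies 45° from the strike.
tan α = tan 18° × sin 45° = 0.3249 × 0.7071 = 0.2298
apparent dip = arctan 0.2298 = 12.94°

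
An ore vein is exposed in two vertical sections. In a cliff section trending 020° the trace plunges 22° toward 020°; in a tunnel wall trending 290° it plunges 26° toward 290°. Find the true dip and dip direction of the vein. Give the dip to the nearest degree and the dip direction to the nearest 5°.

true dip 32°, dip direction 330°

Each apparent-dip line lies in the plane. As unit vectors (x east, y north, z up), v₁ plunges 22°→020° and v₂ plunges 26°→290°.
The plane normal is n = v₁ × v₂ ∝ (-0.267, 0.455, 0.833).
Dip δ = arctan(|n_h|/n_z) = arctan(0.528/0.833) = 32.3°.
The horizontal component of n points toward azimuth atan2(n_x, n_y) = 330°, the dip direction.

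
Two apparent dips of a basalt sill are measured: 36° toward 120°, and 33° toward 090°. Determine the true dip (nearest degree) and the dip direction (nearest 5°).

The two traces are lines in the plane: v₁ = (sin 120°·cos 36°, cos 120°·cos 36°, −sin 36°), v₂ = (sin 90°·cos 33°, cos 90°·cos 33°, −sin 33°).
Cross product v₁ × v₂ gives the pole to the plane: n ∝ (0.220, -0.111, 0.339).
Dip δ = arctan(|n_h|/n_z) = arctan(0.247/0.339) = 36.0°.
Dip direction = atan2(0.220, -0.111) = 117° (azimuth of n's horizontal projection).

true dip 36°, dip direction 115°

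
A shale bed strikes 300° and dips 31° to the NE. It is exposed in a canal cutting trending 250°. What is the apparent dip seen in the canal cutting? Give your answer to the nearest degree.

25°

Angle between strike (300°) and section (250°): β = 50°.
tan α = tan 31° × sin 50° = 0.6009 × 0.7660 = 0.4603
apparent dip = arctan 0.4603 = 24.72°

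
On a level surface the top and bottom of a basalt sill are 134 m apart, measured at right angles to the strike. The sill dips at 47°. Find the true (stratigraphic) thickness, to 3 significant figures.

98.0 m

True thickness t = w · sin(dip) = 134 × sin 47°
t = 134 × 0.7314 = 98.001 m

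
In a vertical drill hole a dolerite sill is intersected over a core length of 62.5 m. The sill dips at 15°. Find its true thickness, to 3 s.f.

60.4 m

True thickness t = h · cos(dip) = 62.5 × cos 15°
t = 62.5 × 0.9659 = 60.370 m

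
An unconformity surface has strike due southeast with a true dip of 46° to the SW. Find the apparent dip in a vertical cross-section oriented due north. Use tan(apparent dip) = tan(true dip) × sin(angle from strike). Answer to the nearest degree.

The section lies 45° from the strike.
tan(apparent dip) = tan 46° · sin 45° = 0.7322
apparent dip = arctan 0.7322 = 36.21°

36°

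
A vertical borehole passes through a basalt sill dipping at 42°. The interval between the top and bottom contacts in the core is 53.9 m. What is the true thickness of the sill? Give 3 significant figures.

True thickness t = h · cos(dip) = 53.9 × cos 42°
t = 53.9 × 0.7431 = 40.056 m

40.1 m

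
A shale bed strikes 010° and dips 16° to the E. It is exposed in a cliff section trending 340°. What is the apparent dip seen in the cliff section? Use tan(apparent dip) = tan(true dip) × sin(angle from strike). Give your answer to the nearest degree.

Angle between strike (010°) and section (340°): β = 30°.
tan(apparent dip) = tan 16° · sin 30° = 0.1434
α = arctan(0.1434) = 8.16°

8°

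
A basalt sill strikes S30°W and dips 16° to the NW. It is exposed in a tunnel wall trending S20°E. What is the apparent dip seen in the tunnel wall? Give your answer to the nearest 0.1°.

12.4°

The strike is S30°W and the section trends S20°E; the acute angle between them is β = 50°.
tan(apparent dip) = tan 16° · sin 50° = 0.2197
apparent dip = arctan 0.2197 = 12.39°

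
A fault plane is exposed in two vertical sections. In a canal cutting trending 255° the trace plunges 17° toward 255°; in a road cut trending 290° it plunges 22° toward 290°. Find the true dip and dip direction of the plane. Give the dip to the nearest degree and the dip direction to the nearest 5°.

Represent each trace as a vector plunging at its apparent dip toward its trend (east-north-up frame): v₁ = (-0.924, -0.248, -0.292), v₂ = (-0.871, 0.317, -0.375).
n = v₁ × v₂ = (-0.185, 0.091, 0.509) (taken with n_z > 0).
tan δ = √(n_x²+n_y²)/n_z = 0.207/0.509, so δ = 22.1°.
Dip direction = atan2(-0.185, 0.091) = 296° (azimuth of n's horizontal projection).

true dip 22°, dip direction 295°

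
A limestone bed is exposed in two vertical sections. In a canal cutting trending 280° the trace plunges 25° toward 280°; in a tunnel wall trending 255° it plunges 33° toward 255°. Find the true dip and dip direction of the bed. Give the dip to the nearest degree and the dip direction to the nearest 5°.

Represent each trace as a vector plunging at its apparent dip toward its trend (east-north-up frame): v₁ = (-0.893, 0.157, -0.423), v₂ = (-0.810, -0.217, -0.545).
n = v₁ × v₂ = (-0.177, -0.144, 0.321) (taken with n_z > 0).
tan δ = √(n_x²+n_y²)/n_z = 0.228/0.321, so δ = 35.4°.
The horizontal component of n points toward azimuth atan2(n_x, n_y) = 231°, the dip direction.

true dip 35°, dip direction 230°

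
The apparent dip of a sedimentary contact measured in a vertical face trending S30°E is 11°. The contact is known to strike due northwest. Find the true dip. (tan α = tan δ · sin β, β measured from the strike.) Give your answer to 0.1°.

36.9°

The section is 15° from the strike.
tan δ = tan α / sin β = tan 11° / sin 15° = 0.1944 / 0.2588 = 0.7510
δ = arctan(0.7510) = 36.91°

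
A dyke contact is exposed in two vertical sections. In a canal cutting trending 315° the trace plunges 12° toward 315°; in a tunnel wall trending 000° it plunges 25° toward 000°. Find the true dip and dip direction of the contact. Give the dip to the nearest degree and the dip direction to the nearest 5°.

true dip 26°, dip direction 020°

Each apparent-dip line lies in the plane. As unit vectors (x east, y north, z up), v₁ plunges 12°→315° and v₂ plunges 25°→000°.
Cross product v₁ × v₂ gives the pole to the plane: n ∝ (0.104, 0.292, 0.627).
True dip = arccos(n_z / |n|) = arccos(0.8963) = 26.3°.
The horizontal component of n points toward azimuth atan2(n_x, n_y) = 20°, the dip direction.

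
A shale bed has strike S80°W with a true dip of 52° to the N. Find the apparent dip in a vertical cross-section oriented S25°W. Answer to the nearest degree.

The strike is S80°W and the section trends S25°W; the acute angle between them is β = 55°.
tan α = tan 52° × sin 55° = 1.2799 × 0.8192 = 1.0485
α = arctan(1.0485) = 46.36°

46°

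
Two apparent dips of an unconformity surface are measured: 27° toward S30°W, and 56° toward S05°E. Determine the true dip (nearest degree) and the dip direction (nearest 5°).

Each apparent-dip line lies in the plane. As unit vectors (x east, y north, z up), v₁ plunges 27°→S30°W and v₂ plunges 56°→S05°E.
The plane normal is n = v₁ × v₂ ∝ (0.387, -0.391, 0.286).
tan δ = √(n_x²+n_y²)/n_z = 0.550/0.286, so δ = 62.6°.
The horizontal component of n points toward azimuth atan2(n_x, n_y) = 135°, the dip direction.

true dip 63°, dip direction 135°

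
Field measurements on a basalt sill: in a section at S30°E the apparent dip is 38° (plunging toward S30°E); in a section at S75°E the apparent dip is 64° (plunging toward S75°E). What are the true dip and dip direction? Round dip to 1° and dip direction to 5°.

The two traces are lines in the plane: v₁ = (sin 150°·cos 38°, cos 150°·cos 38°, −sin 38°), v₂ = (sin 105°·cos 64°, cos 105°·cos 64°, −sin 64°).
The plane normal is n = v₁ × v₂ ∝ (0.544, 0.093, 0.244).
True dip = arccos(n_z / |n|) = arccos(0.4050) = 66.1°.
Dip direction = azimuth of (n_x, n_y) = atan2(0.544, 0.093) = 80°.

true dip 66°, dip direction 080°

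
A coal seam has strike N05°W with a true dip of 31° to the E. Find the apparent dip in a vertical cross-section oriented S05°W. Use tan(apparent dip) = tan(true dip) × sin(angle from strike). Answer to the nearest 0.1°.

6.0°

The section lies 10° from the strike.
tan α = tan 31° × sin 10° = 0.6009 × 0.1736 = 0.1043
α = arctan(0.1043) = 5.96°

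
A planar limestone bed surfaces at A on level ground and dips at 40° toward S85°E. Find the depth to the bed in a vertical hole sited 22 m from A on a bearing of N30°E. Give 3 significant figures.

The hole lies 65° from the dip direction, so the down-dip offset is 22 × cos 65° = 9.30 m.
Depth = down-dip offset × tan(dip) = 9.30 × tan 40° = 9.30 × 0.8391
Depth = 7.80 m

7.80 m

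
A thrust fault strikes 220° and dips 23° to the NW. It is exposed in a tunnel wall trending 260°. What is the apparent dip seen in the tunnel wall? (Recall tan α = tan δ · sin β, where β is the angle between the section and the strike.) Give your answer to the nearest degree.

15°

The strike is 220° and the section trends 260°; the acute angle between them is β = 40°.
tan α = tan 23° × sin 40° = 0.4245 × 0.6428 = 0.2728
apparent dip = arctan 0.2728 = 15.26°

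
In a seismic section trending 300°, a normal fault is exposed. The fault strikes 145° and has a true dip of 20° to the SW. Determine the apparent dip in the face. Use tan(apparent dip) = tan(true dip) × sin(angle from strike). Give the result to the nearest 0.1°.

Angle between strike (145°) and section (300°): β = 25°.
tan(apparent dip) = tan 20° · sin 25° = 0.1538
apparent dip = arctan 0.1538 = 8.74°

8.7°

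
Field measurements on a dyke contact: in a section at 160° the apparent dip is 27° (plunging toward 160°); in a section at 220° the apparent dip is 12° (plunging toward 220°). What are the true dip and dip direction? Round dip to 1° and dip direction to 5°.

true dip 27°, dip direction 155°

Each apparent-dip line lies in the plane. As unit vectors (x east, y north, z up), v₁ plunges 27°→160° and v₂ plunges 12°→220°.
Cross product v₁ × v₂ gives the pole to the plane: n ∝ (0.166, -0.349, 0.755).
tan δ = √(n_x²+n_y²)/n_z = 0.386/0.755, so δ = 27.1°.
Dip direction = atan2(0.166, -0.349) = 155° (azimuth of n's horizontal projection).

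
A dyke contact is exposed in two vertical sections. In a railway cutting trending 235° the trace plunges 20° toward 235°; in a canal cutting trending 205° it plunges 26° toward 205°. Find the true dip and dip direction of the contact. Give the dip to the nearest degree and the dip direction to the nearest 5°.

true dip 27°, dip direction 190°

Each apparent-dip line lies in the plane. As unit vectors (x east, y north, z up), v₁ plunges 20°→235° and v₂ plunges 26°→205°.
The plane normal is n = v₁ × v₂ ∝ (-0.042, -0.208, 0.422).
Dip δ = arctan(|n_h|/n_z) = arctan(0.212/0.422) = 26.6°.
Dip direction = azimuth of (n_x, n_y) = atan2(-0.042, -0.208) = 192°.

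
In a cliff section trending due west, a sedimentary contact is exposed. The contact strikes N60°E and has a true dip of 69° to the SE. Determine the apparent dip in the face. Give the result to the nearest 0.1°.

The section lies 30° from the strike.
tan(apparent dip) = tan 69° · sin 30° = 1.3025
apparent dip = arctan 1.3025 = 52.49°

52.5°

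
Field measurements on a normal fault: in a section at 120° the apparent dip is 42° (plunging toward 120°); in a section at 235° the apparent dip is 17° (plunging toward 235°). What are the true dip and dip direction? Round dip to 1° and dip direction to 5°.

true dip 50°, dip direction 160°

Each apparent-dip line lies in the plane. As unit vectors (x east, y north, z up), v₁ plunges 42°→120° and v₂ plunges 17°→235°.
The plane normal is n = v₁ × v₂ ∝ (0.258, -0.712, 0.644).
True dip = arccos(n_z / |n|) = arccos(0.6476) = 49.6°.
The horizontal component of n points toward azimuth atan2(n_x, n_y) = 160°, the dip direction.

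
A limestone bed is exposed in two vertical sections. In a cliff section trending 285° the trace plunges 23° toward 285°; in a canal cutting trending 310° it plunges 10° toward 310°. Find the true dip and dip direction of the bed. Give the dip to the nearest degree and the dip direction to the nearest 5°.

The two traces are lines in the plane: v₁ = (sin 285°·cos 23°, cos 285°·cos 23°, −sin 23°), v₂ = (sin 310°·cos 10°, cos 310°·cos 10°, −sin 10°).
The plane normal is n = v₁ × v₂ ∝ (-0.206, -0.140, 0.383).
True dip = arccos(n_z / |n|) = arccos(0.8382) = 33.0°.
The horizontal component of n points toward azimuth atan2(n_x, n_y) = 236°, the dip direction.

true dip 33°, dip direction 235°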